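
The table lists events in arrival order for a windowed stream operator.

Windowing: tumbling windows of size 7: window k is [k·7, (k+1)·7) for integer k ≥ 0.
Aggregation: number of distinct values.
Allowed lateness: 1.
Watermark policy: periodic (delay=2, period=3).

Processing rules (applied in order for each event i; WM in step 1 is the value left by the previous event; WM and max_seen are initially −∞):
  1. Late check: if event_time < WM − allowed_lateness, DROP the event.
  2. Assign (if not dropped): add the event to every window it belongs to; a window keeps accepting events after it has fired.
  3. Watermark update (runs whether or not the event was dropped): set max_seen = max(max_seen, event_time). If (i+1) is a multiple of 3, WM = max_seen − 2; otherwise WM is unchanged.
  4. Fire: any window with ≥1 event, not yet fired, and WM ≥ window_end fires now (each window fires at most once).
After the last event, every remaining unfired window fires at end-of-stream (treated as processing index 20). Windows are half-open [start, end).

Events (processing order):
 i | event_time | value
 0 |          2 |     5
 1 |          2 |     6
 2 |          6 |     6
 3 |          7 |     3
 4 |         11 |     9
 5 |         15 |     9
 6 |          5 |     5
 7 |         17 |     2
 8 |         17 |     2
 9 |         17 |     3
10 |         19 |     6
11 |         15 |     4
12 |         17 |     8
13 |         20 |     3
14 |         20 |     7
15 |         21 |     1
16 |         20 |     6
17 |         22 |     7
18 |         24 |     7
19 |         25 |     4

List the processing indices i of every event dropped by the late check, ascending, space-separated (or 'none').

6

i=0 t=2 v=5: → [0,7); WM=−∞
i=1 t=2 v=6: → [0,7); WM=−∞
i=2 t=6 v=6: → [0,7); WM=4
i=3 t=7 v=3: → [7,14); WM=4
i=4 t=11 v=9: → [7,14); WM=4
i=5 t=15 v=9: → [14,21); WM=13; [0,7) fires=2
i=6 t=5 v=5: DROP (t<13-1); WM=13
i=7 t=17 v=2: → [14,21); WM=13
i=8 t=17 v=2: → [14,21); WM=15; [7,14) fires=2
i=9 t=17 v=3: → [14,21); WM=15
i=10 t=19 v=6: → [14,21); WM=15
i=11 t=15 v=4: → [14,21); WM=17
i=12 t=17 v=8: → [14,21); WM=17
i=13 t=20 v=3: → [14,21); WM=17
i=14 t=20 v=7: → [14,21); WM=18
i=15 t=21 v=1: → [21,28); WM=18
i=16 t=20 v=6: → [14,21); WM=18
i=17 t=22 v=7: → [21,28); WM=20
i=18 t=24 v=7: → [21,28); WM=20
i=19 t=25 v=4: → [21,28); WM=20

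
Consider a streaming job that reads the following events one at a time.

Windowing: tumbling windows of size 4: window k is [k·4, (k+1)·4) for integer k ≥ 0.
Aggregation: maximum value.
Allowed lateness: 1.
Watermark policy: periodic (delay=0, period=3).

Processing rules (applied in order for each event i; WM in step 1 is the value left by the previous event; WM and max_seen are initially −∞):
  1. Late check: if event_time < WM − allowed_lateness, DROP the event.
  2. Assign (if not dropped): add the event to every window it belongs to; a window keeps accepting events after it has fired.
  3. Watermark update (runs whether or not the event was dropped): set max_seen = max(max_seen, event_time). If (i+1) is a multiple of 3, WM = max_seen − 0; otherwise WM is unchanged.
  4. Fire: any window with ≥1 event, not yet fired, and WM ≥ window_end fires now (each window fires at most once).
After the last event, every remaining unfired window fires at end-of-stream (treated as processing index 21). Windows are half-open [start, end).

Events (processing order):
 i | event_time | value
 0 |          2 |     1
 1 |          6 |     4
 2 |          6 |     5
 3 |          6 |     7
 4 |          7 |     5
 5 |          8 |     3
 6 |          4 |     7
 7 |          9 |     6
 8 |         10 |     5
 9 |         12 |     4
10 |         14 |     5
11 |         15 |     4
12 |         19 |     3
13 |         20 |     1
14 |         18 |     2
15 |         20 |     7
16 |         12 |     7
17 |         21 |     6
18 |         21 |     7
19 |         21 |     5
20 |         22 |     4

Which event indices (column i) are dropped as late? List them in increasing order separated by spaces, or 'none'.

i=0 t=2 v=1: → [0,4); WM=−∞
i=1 t=6 v=4: → [4,8); WM=−∞
i=2 t=6 v=5: → [4,8); WM=6; [0,4) fires=1
i=3 t=6 v=7: → [4,8); WM=6
i=4 t=7 v=5: → [4,8); WM=6
i=5 t=8 v=3: → [8,12); WM=8; [4,8) fires=7
i=6 t=4 v=7: DROP (t<8-1); WM=8
i=7 t=9 v=6: → [8,12); WM=8
i=8 t=10 v=5: → [8,12); WM=10
i=9 t=12 v=4: → [12,16); WM=10
i=10 t=14 v=5: → [12,16); WM=10
i=11 t=15 v=4: → [12,16); WM=15; [8,12) fires=6
i=12 t=19 v=3: → [16,20); WM=15
i=13 t=20 v=1: → [20,24); WM=15
i=14 t=18 v=2: → [16,20); WM=20; [12,16) fires=5 [16,20) fires=3
i=15 t=20 v=7: → [20,24); WM=20
i=16 t=12 v=7: DROP (t<20-1); WM=20
i=17 t=21 v=6: → [20,24); WM=21
i=18 t=21 v=7: → [20,24); WM=21
i=19 t=21 v=5: → [20,24); WM=21
i=20 t=22 v=4: → [20,24); WM=22

6 16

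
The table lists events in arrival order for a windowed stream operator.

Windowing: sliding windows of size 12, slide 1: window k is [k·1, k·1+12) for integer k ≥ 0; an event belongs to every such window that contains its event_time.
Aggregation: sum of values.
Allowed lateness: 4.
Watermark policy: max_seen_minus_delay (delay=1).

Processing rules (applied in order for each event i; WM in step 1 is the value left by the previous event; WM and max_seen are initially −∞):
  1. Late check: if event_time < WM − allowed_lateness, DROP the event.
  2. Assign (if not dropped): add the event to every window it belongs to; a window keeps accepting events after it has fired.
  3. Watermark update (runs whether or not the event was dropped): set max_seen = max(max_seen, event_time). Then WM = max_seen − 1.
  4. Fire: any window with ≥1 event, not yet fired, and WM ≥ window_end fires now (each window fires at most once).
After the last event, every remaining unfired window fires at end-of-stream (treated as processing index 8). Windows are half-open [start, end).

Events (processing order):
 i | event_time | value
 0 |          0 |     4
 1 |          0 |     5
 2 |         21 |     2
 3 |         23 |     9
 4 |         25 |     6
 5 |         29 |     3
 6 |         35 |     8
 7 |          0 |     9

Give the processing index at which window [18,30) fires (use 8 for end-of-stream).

6

i=0 t=0 v=4: → [0,12); WM=-1
i=1 t=0 v=5: → [0,12); WM=-1
i=2 t=21 v=2: → [21,33),[20,32),[19,31),[18,30),[17,29),[16,28),[15,27),[14,26),[13,25),[12,24),[11,23),[10,22); WM=20; [0,12) fires=9
i=3 t=23 v=9: → [23,35),[22,34),[21,33),[20,32),[19,31),[18,30),[17,29),[16,28),[15,27),[14,26),[13,25),[12,24); WM=22; [10,22) fires=2
i=4 t=25 v=6: → [25,37),[24,36),[23,35),[22,34),[21,33),[20,32),[19,31),[18,30),[17,29),[16,28),[15,27),[14,26); WM=24; [11,23) fires=2 [12,24) fires=11
i=5 t=29 v=3: → [29,41),[28,40),[27,39),[26,38),[25,37),[24,36),[23,35),[22,34),[21,33),[20,32),[19,31),[18,30); WM=28; [13,25) fires=11 [14,26) fires=17 [15,27) fires=17 [16,28) fires=17
i=6 t=35 v=8: → [35,47),[34,46),[33,45),[32,44),[31,43),[30,42),[29,41),[28,40),[27,39),[26,38),[25,37),[24,36); WM=34; [17,29) fires=17 [18,30) fires=20 [19,31) fires=20 [20,32) fires=20 [21,33) fires=20 [22,34) fires=18
i=7 t=0 v=9: DROP (t<34-4); WM=34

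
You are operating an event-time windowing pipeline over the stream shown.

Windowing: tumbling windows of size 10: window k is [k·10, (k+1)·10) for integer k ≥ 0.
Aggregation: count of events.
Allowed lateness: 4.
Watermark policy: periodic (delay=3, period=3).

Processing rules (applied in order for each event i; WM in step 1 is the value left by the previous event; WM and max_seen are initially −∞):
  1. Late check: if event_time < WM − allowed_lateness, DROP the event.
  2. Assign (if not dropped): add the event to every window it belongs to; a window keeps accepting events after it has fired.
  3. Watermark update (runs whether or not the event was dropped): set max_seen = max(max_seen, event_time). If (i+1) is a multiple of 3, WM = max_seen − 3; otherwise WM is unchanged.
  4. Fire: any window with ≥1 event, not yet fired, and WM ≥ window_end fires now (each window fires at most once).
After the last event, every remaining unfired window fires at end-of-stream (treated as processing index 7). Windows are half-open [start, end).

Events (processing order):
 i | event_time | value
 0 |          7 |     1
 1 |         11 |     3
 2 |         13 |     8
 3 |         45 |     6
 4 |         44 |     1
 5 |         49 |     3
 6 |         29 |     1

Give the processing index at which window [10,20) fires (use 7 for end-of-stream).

i=0 t=7 v=1: → [0,10); WM=−∞
i=1 t=11 v=3: → [10,20); WM=−∞
i=2 t=13 v=8: → [10,20); WM=10; [0,10) fires=1
i=3 t=45 v=6: → [40,50); WM=10
i=4 t=44 v=1: → [40,50); WM=10
i=5 t=49 v=3: → [40,50); WM=46; [10,20) fires=2
i=6 t=29 v=1: DROP (t<46-4); WM=46

5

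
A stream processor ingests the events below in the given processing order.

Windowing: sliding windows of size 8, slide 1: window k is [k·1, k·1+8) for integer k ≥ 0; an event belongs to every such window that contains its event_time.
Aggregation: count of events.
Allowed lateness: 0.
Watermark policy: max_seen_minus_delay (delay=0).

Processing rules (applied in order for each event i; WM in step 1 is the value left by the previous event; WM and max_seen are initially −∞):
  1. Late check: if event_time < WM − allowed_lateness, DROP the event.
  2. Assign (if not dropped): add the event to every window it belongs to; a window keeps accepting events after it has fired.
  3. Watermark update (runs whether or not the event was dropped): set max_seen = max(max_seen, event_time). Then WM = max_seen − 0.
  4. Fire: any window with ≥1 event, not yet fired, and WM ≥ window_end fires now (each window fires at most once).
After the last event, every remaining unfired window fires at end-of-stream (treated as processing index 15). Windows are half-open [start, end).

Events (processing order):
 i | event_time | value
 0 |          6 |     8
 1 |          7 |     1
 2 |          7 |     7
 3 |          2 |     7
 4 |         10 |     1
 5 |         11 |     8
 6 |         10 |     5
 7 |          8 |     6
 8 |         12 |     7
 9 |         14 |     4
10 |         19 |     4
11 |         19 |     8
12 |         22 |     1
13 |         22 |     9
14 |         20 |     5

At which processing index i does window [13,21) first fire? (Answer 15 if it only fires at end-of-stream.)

12

i=0 t=6 v=8: → [6,14),[5,13),[4,12),[3,11),[2,10),[1,9),[0,8); WM=6
i=1 t=7 v=1: → [7,15),[6,14),[5,13),[4,12),[3,11),[2,10),[1,9),[0,8); WM=7
i=2 t=7 v=7: → [7,15),[6,14),[5,13),[4,12),[3,11),[2,10),[1,9),[0,8); WM=7
i=3 t=2 v=7: DROP (t<7-0); WM=7
i=4 t=10 v=1: → [10,18),[9,17),[8,16),[7,15),[6,14),[5,13),[4,12),[3,11); WM=10; [0,8) fires=3 [1,9) fires=3 [2,10) fires=3
i=5 t=11 v=8: → [11,19),[10,18),[9,17),[8,16),[7,15),[6,14),[5,13),[4,12); WM=11; [3,11) fires=4
i=6 t=10 v=5: DROP (t<11-0); WM=11
i=7 t=8 v=6: DROP (t<11-0); WM=11
i=8 t=12 v=7: → [12,20),[11,19),[10,18),[9,17),[8,16),[7,15),[6,14),[5,13); WM=12; [4,12) fires=5
i=9 t=14 v=4: → [14,22),[13,21),[12,20),[11,19),[10,18),[9,17),[8,16),[7,15); WM=14; [5,13) fires=6 [6,14) fires=6
i=10 t=19 v=4: → [19,27),[18,26),[17,25),[16,24),[15,23),[14,22),[13,21),[12,20); WM=19; [7,15) fires=6 [8,16) fires=4 [9,17) fires=4 [10,18) fires=4 [11,19) fires=3
i=11 t=19 v=8: → [19,27),[18,26),[17,25),[16,24),[15,23),[14,22),[13,21),[12,20); WM=19
i=12 t=22 v=1: → [22,30),[21,29),[20,28),[19,27),[18,26),[17,25),[16,24),[15,23); WM=22; [12,20) fires=4 [13,21) fires=3 [14,22) fires=3
i=13 t=22 v=9: → [22,30),[21,29),[20,28),[19,27),[18,26),[17,25),[16,24),[15,23); WM=22
i=14 t=20 v=5: DROP (t<22-0); WM=22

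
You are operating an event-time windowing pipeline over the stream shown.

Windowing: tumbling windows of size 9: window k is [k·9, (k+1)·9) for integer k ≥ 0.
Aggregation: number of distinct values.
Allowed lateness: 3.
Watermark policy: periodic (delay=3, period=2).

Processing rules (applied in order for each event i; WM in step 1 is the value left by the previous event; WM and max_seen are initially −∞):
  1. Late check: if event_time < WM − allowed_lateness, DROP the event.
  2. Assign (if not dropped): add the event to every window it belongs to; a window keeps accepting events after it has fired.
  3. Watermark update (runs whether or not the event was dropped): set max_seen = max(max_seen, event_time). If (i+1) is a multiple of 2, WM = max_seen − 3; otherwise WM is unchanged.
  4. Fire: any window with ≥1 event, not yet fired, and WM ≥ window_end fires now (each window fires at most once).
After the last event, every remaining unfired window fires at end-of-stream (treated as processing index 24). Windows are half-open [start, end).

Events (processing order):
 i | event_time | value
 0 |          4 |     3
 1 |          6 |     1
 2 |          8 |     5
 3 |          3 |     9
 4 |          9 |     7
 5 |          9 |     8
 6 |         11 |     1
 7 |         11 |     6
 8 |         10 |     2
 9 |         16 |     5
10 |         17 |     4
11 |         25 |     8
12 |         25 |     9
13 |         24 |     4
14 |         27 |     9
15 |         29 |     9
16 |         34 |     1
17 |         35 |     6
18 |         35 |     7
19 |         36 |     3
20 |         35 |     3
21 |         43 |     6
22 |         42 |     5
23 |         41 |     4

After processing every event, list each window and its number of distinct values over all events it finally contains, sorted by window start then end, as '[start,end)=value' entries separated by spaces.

i=0 t=4 v=3: → [0,9); WM=−∞
i=1 t=6 v=1: → [0,9); WM=3
i=2 t=8 v=5: → [0,9); WM=3
i=3 t=3 v=9: → [0,9); WM=5
i=4 t=9 v=7: → [9,18); WM=5
i=5 t=9 v=8: → [9,18); WM=6
i=6 t=11 v=1: → [9,18); WM=6
i=7 t=11 v=6: → [9,18); WM=8
i=8 t=10 v=2: → [9,18); WM=8
i=9 t=16 v=5: → [9,18); WM=13; [0,9) fires=4
i=10 t=17 v=4: → [9,18); WM=13
i=11 t=25 v=8: → [18,27); WM=22; [9,18) fires=7
i=12 t=25 v=9: → [18,27); WM=22
i=13 t=24 v=4: → [18,27); WM=22
i=14 t=27 v=9: → [27,36); WM=22
i=15 t=29 v=9: → [27,36); WM=26
i=16 t=34 v=1: → [27,36); WM=26
i=17 t=35 v=6: → [27,36); WM=32; [18,27) fires=3
i=18 t=35 v=7: → [27,36); WM=32
i=19 t=36 v=3: → [36,45); WM=33
i=20 t=35 v=3: → [27,36); WM=33
i=21 t=43 v=6: → [36,45); WM=40; [27,36) fires=5
i=22 t=42 v=5: → [36,45); WM=40
i=23 t=41 v=4: → [36,45); WM=40

[0,9)=4 [9,18)=7 [18,27)=3 [27,36)=5 [36,45)=4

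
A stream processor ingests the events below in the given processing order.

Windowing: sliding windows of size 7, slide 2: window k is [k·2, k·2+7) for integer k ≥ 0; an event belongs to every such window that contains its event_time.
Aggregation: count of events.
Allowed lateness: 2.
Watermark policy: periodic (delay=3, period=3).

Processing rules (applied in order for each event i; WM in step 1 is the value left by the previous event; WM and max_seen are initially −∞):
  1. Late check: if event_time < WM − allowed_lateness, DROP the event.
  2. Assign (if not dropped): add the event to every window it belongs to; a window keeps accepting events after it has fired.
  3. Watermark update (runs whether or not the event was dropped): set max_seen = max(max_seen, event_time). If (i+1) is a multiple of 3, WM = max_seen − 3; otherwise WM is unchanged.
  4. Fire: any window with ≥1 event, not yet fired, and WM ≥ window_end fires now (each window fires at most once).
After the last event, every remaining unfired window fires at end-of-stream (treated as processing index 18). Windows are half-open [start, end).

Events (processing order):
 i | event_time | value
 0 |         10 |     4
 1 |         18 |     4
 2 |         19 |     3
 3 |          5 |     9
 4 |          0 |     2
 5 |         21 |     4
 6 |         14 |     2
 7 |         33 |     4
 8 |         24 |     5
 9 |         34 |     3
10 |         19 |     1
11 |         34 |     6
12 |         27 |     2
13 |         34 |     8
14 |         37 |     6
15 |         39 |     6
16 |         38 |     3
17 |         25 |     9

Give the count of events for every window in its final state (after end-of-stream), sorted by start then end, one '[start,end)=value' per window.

i=0 t=10 v=4: → [10,17),[8,15),[6,13),[4,11); WM=−∞
i=1 t=18 v=4: → [18,25),[16,23),[14,21),[12,19); WM=−∞
i=2 t=19 v=3: → [18,25),[16,23),[14,21); WM=16; [4,11) fires=1 [6,13) fires=1 [8,15) fires=1
i=3 t=5 v=9: DROP (t<16-2); WM=16
i=4 t=0 v=2: DROP (t<16-2); WM=16
i=5 t=21 v=4: → [20,27),[18,25),[16,23); WM=18; [10,17) fires=1
i=6 t=14 v=2: DROP (t<18-2); WM=18
i=7 t=33 v=4: → [32,39),[30,37),[28,35); WM=18
i=8 t=24 v=5: → [24,31),[22,29),[20,27),[18,25); WM=30; [12,19) fires=1 [14,21) fires=2 [16,23) fires=3 [18,25) fires=4 [20,27) fires=2 [22,29) fires=1
i=9 t=34 v=3: → [34,41),[32,39),[30,37),[28,35); WM=30
i=10 t=19 v=1: DROP (t<30-2); WM=30
i=11 t=34 v=6: → [34,41),[32,39),[30,37),[28,35); WM=31; [24,31) fires=1
i=12 t=27 v=2: DROP (t<31-2); WM=31
i=13 t=34 v=8: → [34,41),[32,39),[30,37),[28,35); WM=31
i=14 t=37 v=6: → [36,43),[34,41),[32,39); WM=34
i=15 t=39 v=6: → [38,45),[36,43),[34,41); WM=34
i=16 t=38 v=3: → [38,45),[36,43),[34,41),[32,39); WM=34
i=17 t=25 v=9: DROP (t<34-2); WM=36; [28,35) fires=4

[4,11)=1 [6,13)=1 [8,15)=1 [10,17)=1 [12,19)=1 [14,21)=2 [16,23)=3 [18,25)=4 [20,27)=2 [22,29)=1 [24,31)=1 [28,35)=4 [30,37)=4 [32,39)=6 [34,41)=6 [36,43)=3 [38,45)=2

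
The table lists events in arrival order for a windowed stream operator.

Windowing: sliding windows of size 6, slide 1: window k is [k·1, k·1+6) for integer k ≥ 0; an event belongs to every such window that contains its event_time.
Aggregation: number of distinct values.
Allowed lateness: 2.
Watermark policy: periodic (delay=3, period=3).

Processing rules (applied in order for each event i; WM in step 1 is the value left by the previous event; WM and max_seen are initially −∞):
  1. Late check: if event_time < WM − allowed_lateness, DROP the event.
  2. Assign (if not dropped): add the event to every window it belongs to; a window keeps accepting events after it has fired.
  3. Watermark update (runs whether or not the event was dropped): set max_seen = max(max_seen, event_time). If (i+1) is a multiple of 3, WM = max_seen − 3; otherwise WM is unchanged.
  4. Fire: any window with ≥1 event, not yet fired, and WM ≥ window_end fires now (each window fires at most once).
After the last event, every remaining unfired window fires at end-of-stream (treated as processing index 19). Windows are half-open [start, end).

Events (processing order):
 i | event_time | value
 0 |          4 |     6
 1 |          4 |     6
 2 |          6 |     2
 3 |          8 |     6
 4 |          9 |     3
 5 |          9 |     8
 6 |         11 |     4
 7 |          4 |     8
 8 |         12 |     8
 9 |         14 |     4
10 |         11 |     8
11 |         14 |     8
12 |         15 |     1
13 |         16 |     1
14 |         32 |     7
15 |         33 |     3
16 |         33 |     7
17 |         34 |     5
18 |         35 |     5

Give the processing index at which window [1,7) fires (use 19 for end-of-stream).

8

i=0 t=4 v=6: → [4,10),[3,9),[2,8),[1,7),[0,6); WM=−∞
i=1 t=4 v=6: → [4,10),[3,9),[2,8),[1,7),[0,6); WM=−∞
i=2 t=6 v=2: → [6,12),[5,11),[4,10),[3,9),[2,8),[1,7); WM=3
i=3 t=8 v=6: → [8,14),[7,13),[6,12),[5,11),[4,10),[3,9); WM=3
i=4 t=9 v=3: → [9,15),[8,14),[7,13),[6,12),[5,11),[4,10); WM=3
i=5 t=9 v=8: → [9,15),[8,14),[7,13),[6,12),[5,11),[4,10); WM=6; [0,6) fires=1
i=6 t=11 v=4: → [11,17),[10,16),[9,15),[8,14),[7,13),[6,12); WM=6
i=7 t=4 v=8: → [4,10),[3,9),[2,8),[1,7),[0,6); WM=6
i=8 t=12 v=8: → [12,18),[11,17),[10,16),[9,15),[8,14),[7,13); WM=9; [1,7) fires=3 [2,8) fires=3 [3,9) fires=3
i=9 t=14 v=4: → [14,20),[13,19),[12,18),[11,17),[10,16),[9,15); WM=9
i=10 t=11 v=8: → [11,17),[10,16),[9,15),[8,14),[7,13),[6,12); WM=9
i=11 t=14 v=8: → [14,20),[13,19),[12,18),[11,17),[10,16),[9,15); WM=11; [4,10) fires=4 [5,11) fires=4
i=12 t=15 v=1: → [15,21),[14,20),[13,19),[12,18),[11,17),[10,16); WM=11
i=13 t=16 v=1: → [16,22),[15,21),[14,20),[13,19),[12,18),[11,17); WM=11
i=14 t=32 v=7: → [32,38),[31,37),[30,36),[29,35),[28,34),[27,33); WM=29; [6,12) fires=5 [7,13) fires=4 [8,14) fires=4 [9,15) fires=3 [10,16) fires=3 [11,17) fires=3 [12,18) fires=3 [13,19) fires=3 [14,20) fires=3 [15,21) fires=1 [16,22) fires=1
i=15 t=33 v=3: → [33,39),[32,38),[31,37),[30,36),[29,35),[28,34); WM=29
i=16 t=33 v=7: → [33,39),[32,38),[31,37),[30,36),[29,35),[28,34); WM=29
i=17 t=34 v=5: → [34,40),[33,39),[32,38),[31,37),[30,36),[29,35); WM=31
i=18 t=35 v=5: → [35,41),[34,40),[33,39),[32,38),[31,37),[30,36); WM=31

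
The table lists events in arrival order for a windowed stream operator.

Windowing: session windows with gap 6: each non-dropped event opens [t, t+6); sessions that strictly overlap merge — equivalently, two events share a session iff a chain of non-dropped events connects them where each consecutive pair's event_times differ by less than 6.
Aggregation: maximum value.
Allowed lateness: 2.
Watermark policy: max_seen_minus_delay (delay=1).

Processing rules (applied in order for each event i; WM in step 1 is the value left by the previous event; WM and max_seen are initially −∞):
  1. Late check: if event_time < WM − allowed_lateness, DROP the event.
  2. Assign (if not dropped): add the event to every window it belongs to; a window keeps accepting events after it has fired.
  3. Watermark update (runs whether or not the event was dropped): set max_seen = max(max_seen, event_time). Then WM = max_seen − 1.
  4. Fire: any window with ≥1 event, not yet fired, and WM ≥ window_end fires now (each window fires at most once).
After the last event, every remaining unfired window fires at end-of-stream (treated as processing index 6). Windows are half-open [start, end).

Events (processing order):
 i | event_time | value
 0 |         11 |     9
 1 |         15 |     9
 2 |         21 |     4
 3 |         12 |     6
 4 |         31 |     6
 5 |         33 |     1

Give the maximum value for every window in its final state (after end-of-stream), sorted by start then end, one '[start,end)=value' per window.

[11,21)=9 [21,27)=4 [31,39)=6

i=0 t=11 v=9: → [11,17); WM=10
i=1 t=15 v=9: → [11,21); WM=14
i=2 t=21 v=4: → [21,27); WM=20
i=3 t=12 v=6: DROP (t<20-2); WM=20
i=4 t=31 v=6: → [31,37); WM=30
i=5 t=33 v=1: → [31,39); WM=32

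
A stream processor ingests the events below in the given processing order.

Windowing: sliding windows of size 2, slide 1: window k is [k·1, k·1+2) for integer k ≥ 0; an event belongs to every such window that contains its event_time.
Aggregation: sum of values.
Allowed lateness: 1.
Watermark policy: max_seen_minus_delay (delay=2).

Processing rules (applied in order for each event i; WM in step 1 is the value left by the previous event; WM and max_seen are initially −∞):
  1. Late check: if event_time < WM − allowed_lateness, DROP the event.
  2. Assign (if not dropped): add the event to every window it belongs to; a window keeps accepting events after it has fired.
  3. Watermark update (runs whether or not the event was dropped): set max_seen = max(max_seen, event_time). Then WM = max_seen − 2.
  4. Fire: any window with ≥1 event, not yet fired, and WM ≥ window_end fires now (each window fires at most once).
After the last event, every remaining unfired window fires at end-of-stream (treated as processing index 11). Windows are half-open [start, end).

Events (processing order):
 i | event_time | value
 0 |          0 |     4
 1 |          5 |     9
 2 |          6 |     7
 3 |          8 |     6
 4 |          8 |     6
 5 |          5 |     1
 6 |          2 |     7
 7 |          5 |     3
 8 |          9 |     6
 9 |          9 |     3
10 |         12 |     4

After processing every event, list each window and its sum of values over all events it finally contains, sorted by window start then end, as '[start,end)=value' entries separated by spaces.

[0,2)=4 [4,6)=13 [5,7)=20 [6,8)=7 [7,9)=12 [8,10)=21 [9,11)=9 [11,13)=4 [12,14)=4

i=0 t=0 v=4: → [0,2); WM=-2
i=1 t=5 v=9: → [5,7),[4,6); WM=3; [0,2) fires=4
i=2 t=6 v=7: → [6,8),[5,7); WM=4
i=3 t=8 v=6: → [8,10),[7,9); WM=6; [4,6) fires=9
i=4 t=8 v=6: → [8,10),[7,9); WM=6
i=5 t=5 v=1: → [5,7),[4,6); WM=6
i=6 t=2 v=7: DROP (t<6-1); WM=6
i=7 t=5 v=3: → [5,7),[4,6); WM=6
i=8 t=9 v=6: → [9,11),[8,10); WM=7; [5,7) fires=20
i=9 t=9 v=3: → [9,11),[8,10); WM=7
i=10 t=12 v=4: → [12,14),[11,13); WM=10; [6,8) fires=7 [7,9) fires=12 [8,10) fires=21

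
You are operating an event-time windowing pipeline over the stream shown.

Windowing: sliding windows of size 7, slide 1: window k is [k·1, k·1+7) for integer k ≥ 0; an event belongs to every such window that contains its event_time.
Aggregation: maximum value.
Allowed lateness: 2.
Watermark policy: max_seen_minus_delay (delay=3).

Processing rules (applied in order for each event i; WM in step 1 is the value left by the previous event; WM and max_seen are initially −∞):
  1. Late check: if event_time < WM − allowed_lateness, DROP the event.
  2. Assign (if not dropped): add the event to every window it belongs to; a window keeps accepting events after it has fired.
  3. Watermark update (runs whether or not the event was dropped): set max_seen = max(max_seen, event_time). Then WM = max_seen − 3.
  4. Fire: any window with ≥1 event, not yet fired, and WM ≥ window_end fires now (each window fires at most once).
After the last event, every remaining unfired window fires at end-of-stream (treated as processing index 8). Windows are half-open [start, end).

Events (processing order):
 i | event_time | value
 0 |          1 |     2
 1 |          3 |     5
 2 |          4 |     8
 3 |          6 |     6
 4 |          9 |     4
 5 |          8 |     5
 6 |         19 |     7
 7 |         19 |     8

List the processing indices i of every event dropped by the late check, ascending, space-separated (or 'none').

none

i=0 t=1 v=2: → [1,8),[0,7); WM=-2
i=1 t=3 v=5: → [3,10),[2,9),[1,8),[0,7); WM=0
i=2 t=4 v=8: → [4,11),[3,10),[2,9),[1,8),[0,7); WM=1
i=3 t=6 v=6: → [6,13),[5,12),[4,11),[3,10),[2,9),[1,8),[0,7); WM=3
i=4 t=9 v=4: → [9,16),[8,15),[7,14),[6,13),[5,12),[4,11),[3,10); WM=6
i=5 t=8 v=5: → [8,15),[7,14),[6,13),[5,12),[4,11),[3,10),[2,9); WM=6
i=6 t=19 v=7: → [19,26),[18,25),[17,24),[16,23),[15,22),[14,21),[13,20); WM=16; [0,7) fires=8 [1,8) fires=8 [2,9) fires=8 [3,10) fires=8 [4,11) fires=8 [5,12) fires=6 [6,13) fires=6 [7,14) fires=5 [8,15) fires=5 [9,16) fires=4
i=7 t=19 v=8: → [19,26),[18,25),[17,24),[16,23),[15,22),[14,21),[13,20); WM=16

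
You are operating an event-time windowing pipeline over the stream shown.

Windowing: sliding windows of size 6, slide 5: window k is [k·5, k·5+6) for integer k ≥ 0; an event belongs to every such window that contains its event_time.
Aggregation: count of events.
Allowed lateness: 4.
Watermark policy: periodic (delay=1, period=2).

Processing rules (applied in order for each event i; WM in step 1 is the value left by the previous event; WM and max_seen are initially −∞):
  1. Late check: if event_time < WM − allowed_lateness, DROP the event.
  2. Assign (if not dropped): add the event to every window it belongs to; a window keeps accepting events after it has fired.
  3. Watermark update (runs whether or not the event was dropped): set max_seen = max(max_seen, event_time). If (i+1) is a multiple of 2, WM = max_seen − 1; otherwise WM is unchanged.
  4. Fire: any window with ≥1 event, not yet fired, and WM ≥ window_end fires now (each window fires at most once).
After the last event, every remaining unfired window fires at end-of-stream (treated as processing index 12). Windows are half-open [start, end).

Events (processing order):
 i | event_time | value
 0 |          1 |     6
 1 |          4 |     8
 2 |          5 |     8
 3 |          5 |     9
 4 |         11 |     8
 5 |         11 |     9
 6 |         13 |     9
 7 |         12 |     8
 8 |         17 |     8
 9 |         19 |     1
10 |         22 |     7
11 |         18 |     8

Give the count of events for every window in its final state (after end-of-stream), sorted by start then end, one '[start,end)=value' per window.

[0,6)=4 [5,11)=2 [10,16)=4 [15,21)=3 [20,26)=1

i=0 t=1 v=6: → [0,6); WM=−∞
i=1 t=4 v=8: → [0,6); WM=3
i=2 t=5 v=8: → [5,11),[0,6); WM=3
i=3 t=5 v=9: → [5,11),[0,6); WM=4
i=4 t=11 v=8: → [10,16); WM=4
i=5 t=11 v=9: → [10,16); WM=10; [0,6) fires=4
i=6 t=13 v=9: → [10,16); WM=10
i=7 t=12 v=8: → [10,16); WM=12; [5,11) fires=2
i=8 t=17 v=8: → [15,21); WM=12
i=9 t=19 v=1: → [15,21); WM=18; [10,16) fires=4
i=10 t=22 v=7: → [20,26); WM=18
i=11 t=18 v=8: → [15,21); WM=21; [15,21) fires=3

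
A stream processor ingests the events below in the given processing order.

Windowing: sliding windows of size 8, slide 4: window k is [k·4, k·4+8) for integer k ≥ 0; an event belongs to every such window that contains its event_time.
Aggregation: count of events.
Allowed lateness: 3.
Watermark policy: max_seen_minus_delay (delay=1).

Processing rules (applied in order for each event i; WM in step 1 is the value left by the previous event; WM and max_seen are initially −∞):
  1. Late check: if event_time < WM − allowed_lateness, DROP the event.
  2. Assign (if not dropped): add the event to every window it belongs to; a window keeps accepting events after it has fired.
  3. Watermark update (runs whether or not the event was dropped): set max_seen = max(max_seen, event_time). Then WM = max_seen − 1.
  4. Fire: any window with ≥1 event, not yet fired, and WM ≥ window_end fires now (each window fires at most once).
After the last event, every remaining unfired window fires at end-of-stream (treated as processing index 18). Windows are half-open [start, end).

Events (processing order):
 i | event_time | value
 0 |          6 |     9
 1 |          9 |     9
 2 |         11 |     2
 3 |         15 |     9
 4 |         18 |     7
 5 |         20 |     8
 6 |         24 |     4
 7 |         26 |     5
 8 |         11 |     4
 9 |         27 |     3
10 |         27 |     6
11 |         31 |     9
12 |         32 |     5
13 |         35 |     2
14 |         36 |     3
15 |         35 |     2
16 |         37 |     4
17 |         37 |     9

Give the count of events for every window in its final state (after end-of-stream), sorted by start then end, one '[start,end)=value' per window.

[0,8)=1 [4,12)=3 [8,16)=3 [12,20)=2 [16,24)=2 [20,28)=5 [24,32)=5 [28,36)=4 [32,40)=6 [36,44)=3

i=0 t=6 v=9: → [4,12),[0,8); WM=5
i=1 t=9 v=9: → [8,16),[4,12); WM=8; [0,8) fires=1
i=2 t=11 v=2: → [8,16),[4,12); WM=10
i=3 t=15 v=9: → [12,20),[8,16); WM=14; [4,12) fires=3
i=4 t=18 v=7: → [16,24),[12,20); WM=17; [8,16) fires=3
i=5 t=20 v=8: → [20,28),[16,24); WM=19
i=6 t=24 v=4: → [24,32),[20,28); WM=23; [12,20) fires=2
i=7 t=26 v=5: → [24,32),[20,28); WM=25; [16,24) fires=2
i=8 t=11 v=4: DROP (t<25-3); WM=25
i=9 t=27 v=3: → [24,32),[20,28); WM=26
i=10 t=27 v=6: → [24,32),[20,28); WM=26
i=11 t=31 v=9: → [28,36),[24,32); WM=30; [20,28) fires=5
i=12 t=32 v=5: → [32,40),[28,36); WM=31
i=13 t=35 v=2: → [32,40),[28,36); WM=34; [24,32) fires=5
i=14 t=36 v=3: → [36,44),[32,40); WM=35
i=15 t=35 v=2: → [32,40),[28,36); WM=35
i=16 t=37 v=4: → [36,44),[32,40); WM=36; [28,36) fires=4
i=17 t=37 v=9: → [36,44),[32,40); WM=36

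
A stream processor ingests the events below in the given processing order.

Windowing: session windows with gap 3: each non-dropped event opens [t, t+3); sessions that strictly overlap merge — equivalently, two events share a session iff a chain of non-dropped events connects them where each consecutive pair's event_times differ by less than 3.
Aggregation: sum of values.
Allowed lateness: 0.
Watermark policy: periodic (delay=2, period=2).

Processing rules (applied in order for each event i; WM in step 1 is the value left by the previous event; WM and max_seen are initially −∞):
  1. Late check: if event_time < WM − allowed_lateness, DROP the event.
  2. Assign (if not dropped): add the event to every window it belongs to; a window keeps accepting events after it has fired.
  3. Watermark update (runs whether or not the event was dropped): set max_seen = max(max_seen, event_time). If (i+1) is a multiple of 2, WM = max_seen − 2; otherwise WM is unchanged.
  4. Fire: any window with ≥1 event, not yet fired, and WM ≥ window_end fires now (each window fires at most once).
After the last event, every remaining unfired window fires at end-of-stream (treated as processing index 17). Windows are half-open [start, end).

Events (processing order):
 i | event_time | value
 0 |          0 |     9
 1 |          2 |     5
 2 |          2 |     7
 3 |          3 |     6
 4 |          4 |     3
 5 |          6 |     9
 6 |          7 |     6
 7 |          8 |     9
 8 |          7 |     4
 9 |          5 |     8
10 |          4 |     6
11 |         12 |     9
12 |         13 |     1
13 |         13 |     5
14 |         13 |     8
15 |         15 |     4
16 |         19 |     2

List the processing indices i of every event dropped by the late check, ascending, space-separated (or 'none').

i=0 t=0 v=9: → [0,3); WM=−∞
i=1 t=2 v=5: → [0,5); WM=0
i=2 t=2 v=7: → [0,5); WM=0
i=3 t=3 v=6: → [0,6); WM=1
i=4 t=4 v=3: → [0,7); WM=1
i=5 t=6 v=9: → [0,9); WM=4
i=6 t=7 v=6: → [0,10); WM=4
i=7 t=8 v=9: → [0,11); WM=6
i=8 t=7 v=4: → [0,11); WM=6
i=9 t=5 v=8: DROP (t<6-0); WM=6
i=10 t=4 v=6: DROP (t<6-0); WM=6
i=11 t=12 v=9: → [12,15); WM=10
i=12 t=13 v=1: → [12,16); WM=10
i=13 t=13 v=5: → [12,16); WM=11
i=14 t=13 v=8: → [12,16); WM=11
i=15 t=15 v=4: → [12,18); WM=13
i=16 t=19 v=2: → [19,22); WM=13

9 10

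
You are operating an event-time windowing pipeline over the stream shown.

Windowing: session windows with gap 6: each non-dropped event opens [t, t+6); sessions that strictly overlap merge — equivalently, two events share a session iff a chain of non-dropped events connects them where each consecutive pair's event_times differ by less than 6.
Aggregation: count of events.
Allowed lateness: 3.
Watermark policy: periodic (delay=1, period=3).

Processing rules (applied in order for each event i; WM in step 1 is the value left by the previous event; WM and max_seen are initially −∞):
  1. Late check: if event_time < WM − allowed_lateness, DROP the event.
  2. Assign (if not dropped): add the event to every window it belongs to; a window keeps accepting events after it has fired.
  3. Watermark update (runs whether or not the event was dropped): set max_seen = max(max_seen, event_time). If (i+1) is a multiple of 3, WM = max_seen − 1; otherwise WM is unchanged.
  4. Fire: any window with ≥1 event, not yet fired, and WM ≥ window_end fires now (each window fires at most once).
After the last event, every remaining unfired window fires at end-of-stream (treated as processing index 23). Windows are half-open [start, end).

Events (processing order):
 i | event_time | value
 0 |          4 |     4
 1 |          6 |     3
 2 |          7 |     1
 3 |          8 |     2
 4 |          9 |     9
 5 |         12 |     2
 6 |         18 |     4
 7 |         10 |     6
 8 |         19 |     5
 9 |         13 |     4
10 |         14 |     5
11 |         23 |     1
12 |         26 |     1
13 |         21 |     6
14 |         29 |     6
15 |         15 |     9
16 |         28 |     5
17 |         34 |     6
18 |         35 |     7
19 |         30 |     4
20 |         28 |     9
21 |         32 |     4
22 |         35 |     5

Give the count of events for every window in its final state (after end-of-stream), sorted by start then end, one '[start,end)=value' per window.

[4,18)=7 [18,41)=12

i=0 t=4 v=4: → [4,10); WM=−∞
i=1 t=6 v=3: → [4,12); WM=−∞
i=2 t=7 v=1: → [4,13); WM=6
i=3 t=8 v=2: → [4,14); WM=6
i=4 t=9 v=9: → [4,15); WM=6
i=5 t=12 v=2: → [4,18); WM=11
i=6 t=18 v=4: → [18,24); WM=11
i=7 t=10 v=6: → [4,18); WM=11
i=8 t=19 v=5: → [18,25); WM=18
i=9 t=13 v=4: DROP (t<18-3); WM=18
i=10 t=14 v=5: DROP (t<18-3); WM=18
i=11 t=23 v=1: → [18,29); WM=22
i=12 t=26 v=1: → [18,32); WM=22
i=13 t=21 v=6: → [18,32); WM=22
i=14 t=29 v=6: → [18,35); WM=28
i=15 t=15 v=9: DROP (t<28-3); WM=28
i=16 t=28 v=5: → [18,35); WM=28
i=17 t=34 v=6: → [18,40); WM=33
i=18 t=35 v=7: → [18,41); WM=33
i=19 t=30 v=4: → [18,41); WM=33
i=20 t=28 v=9: DROP (t<33-3); WM=34
i=21 t=32 v=4: → [18,41); WM=34
i=22 t=35 v=5: → [18,41); WM=34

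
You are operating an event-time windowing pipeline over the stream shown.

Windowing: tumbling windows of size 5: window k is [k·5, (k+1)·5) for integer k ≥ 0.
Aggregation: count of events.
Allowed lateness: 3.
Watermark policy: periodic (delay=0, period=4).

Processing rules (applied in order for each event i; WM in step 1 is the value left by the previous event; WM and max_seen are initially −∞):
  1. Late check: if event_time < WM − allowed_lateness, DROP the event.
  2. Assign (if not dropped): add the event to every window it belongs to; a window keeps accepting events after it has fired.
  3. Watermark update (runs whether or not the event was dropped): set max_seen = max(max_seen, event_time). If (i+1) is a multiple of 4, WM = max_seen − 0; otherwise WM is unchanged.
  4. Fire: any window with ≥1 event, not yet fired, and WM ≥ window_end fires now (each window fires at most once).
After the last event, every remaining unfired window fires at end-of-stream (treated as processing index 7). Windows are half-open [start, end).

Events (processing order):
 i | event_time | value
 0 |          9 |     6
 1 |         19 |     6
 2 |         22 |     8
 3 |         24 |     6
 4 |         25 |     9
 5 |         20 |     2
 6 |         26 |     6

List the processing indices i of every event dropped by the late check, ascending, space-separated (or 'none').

i=0 t=9 v=6: → [5,10); WM=−∞
i=1 t=19 v=6: → [15,20); WM=−∞
i=2 t=22 v=8: → [20,25); WM=−∞
i=3 t=24 v=6: → [20,25); WM=24; [5,10) fires=1 [15,20) fires=1
i=4 t=25 v=9: → [25,30); WM=24
i=5 t=20 v=2: DROP (t<24-3); WM=24
i=6 t=26 v=6: → [25,30); WM=24

5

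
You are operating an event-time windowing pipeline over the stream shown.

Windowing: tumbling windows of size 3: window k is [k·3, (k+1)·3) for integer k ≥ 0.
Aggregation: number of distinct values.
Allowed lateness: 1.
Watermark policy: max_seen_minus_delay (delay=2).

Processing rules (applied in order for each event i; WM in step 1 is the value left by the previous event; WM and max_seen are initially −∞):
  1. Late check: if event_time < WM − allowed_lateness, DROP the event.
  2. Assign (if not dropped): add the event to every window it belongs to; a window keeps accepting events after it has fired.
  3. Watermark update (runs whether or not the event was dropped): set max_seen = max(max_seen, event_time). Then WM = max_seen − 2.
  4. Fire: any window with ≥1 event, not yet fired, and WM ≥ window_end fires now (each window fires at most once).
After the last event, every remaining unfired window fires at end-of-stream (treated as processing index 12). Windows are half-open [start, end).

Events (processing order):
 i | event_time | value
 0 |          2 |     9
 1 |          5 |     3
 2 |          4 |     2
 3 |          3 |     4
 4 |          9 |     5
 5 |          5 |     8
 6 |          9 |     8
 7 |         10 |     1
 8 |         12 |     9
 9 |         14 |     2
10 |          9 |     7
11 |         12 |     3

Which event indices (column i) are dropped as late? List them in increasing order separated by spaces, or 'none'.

5 10

i=0 t=2 v=9: → [0,3); WM=0
i=1 t=5 v=3: → [3,6); WM=3; [0,3) fires=1
i=2 t=4 v=2: → [3,6); WM=3
i=3 t=3 v=4: → [3,6); WM=3
i=4 t=9 v=5: → [9,12); WM=7; [3,6) fires=3
i=5 t=5 v=8: DROP (t<7-1); WM=7
i=6 t=9 v=8: → [9,12); WM=7
i=7 t=10 v=1: → [9,12); WM=8
i=8 t=12 v=9: → [12,15); WM=10
i=9 t=14 v=2: → [12,15); WM=12; [9,12) fires=3
i=10 t=9 v=7: DROP (t<12-1); WM=12
i=11 t=12 v=3: → [12,15); WM=12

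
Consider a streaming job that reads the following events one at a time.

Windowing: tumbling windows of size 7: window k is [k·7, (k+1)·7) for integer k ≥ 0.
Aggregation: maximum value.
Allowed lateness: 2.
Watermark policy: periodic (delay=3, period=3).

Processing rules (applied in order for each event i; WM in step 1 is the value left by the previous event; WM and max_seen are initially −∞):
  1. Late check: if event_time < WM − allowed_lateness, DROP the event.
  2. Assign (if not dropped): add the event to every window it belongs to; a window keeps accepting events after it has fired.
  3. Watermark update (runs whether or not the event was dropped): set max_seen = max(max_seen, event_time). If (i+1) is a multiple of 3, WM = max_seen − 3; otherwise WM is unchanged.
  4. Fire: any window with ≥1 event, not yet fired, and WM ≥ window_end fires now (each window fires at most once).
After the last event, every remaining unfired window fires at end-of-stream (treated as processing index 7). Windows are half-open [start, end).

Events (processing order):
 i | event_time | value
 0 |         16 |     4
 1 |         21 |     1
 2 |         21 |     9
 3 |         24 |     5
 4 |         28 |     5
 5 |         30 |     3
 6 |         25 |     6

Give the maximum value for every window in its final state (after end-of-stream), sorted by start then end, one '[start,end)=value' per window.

[14,21)=4 [21,28)=9 [28,35)=5

i=0 t=16 v=4: → [14,21); WM=−∞
i=1 t=21 v=1: → [21,28); WM=−∞
i=2 t=21 v=9: → [21,28); WM=18
i=3 t=24 v=5: → [21,28); WM=18
i=4 t=28 v=5: → [28,35); WM=18
i=5 t=30 v=3: → [28,35); WM=27; [14,21) fires=4
i=6 t=25 v=6: → [21,28); WM=27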